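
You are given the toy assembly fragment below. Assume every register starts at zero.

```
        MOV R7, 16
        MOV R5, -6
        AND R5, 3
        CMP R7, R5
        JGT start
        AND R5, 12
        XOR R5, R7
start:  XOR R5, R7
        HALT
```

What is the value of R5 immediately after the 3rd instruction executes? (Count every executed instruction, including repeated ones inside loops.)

2

R7=16
R5=-6
R5=(-6)&3=2
After step 3: R5 = 2.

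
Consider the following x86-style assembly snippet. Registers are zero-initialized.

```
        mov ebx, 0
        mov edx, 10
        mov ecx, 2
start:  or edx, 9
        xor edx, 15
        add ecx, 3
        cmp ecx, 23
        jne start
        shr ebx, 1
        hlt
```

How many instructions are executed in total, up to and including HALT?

40

ebx=0
edx=10
ecx=2
edx=10|9=11
edx=11^15=4
ecx=2+3=5
cmp ecx, 23  (cmp 5,23)
jne start: taken
edx=4|9=13
edx=13^15=2
ecx=5+3=8
cmp ecx, 23  (cmp 8,23)
jne start: taken
edx=2|9=11
edx=11^15=4
ecx=8+3=11
cmp ecx, 23  (cmp 11,23)
jne start: taken
edx=4|9=13
edx=13^15=2
ecx=11+3=14
cmp ecx, 23  (cmp 14,23)
jne start: taken
edx=2|9=11
edx=11^15=4
ecx=14+3=17
cmp ecx, 23  (cmp 17,23)
jne start: taken
edx=4|9=13
edx=13^15=2
ecx=17+3=20
cmp ecx, 23  (cmp 20,23)
jne start: taken
edx=2|9=11
edx=11^15=4
ecx=20+3=23
cmp ecx, 23  (cmp 23,23)
jne start: not taken
ebx=0>>1=0
halt.
Total executed instructions: 40.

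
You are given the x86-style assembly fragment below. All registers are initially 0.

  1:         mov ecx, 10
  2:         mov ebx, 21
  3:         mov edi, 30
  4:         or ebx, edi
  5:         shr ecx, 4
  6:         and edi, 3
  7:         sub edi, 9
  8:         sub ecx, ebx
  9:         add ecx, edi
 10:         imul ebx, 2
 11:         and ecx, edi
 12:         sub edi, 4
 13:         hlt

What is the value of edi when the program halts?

ecx=10
ebx=21
edi=30
ebx=21|30=31
ecx=10>>4=0
edi=30&3=2
edi=2-9=-7
ecx=0-31=-31
ecx=(-31)+(-7)=-38
ebx=31*2=62
ecx=(-38)&(-7)=-40
edi=(-7)-4=-11
halt.

-11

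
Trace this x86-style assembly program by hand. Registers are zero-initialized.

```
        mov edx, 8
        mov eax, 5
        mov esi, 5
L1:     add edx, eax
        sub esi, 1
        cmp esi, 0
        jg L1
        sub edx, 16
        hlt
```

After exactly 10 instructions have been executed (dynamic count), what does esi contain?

3

mov edx, 8 → edx=8
mov eax, 5 → eax=5
mov esi, 5 → esi=5
add edx, eax → edx=8+5=13
sub esi, 1 → esi=5-1=4
cmp esi, 0  (cmp 4,0)
jg L1: taken
add edx, eax → edx=13+5=18
sub esi, 1 → esi=4-1=3
cmp esi, 0  (cmp 3,0)
After step 10: esi = 3.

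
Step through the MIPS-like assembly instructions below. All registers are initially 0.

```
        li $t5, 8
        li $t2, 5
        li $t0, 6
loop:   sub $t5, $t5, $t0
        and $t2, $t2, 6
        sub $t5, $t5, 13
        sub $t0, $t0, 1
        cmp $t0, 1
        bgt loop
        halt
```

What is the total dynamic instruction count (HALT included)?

34

after li $t5, 8: $t5=8
after li $t2, 5: $t2=5
after li $t0, 6: $t0=6
after sub $t5, $t5, $t0: $t5=8-6=2
after and $t2, $t2, 6: $t2=5&6=4
after sub $t5, $t5, 13: $t5=2-13=-11
after sub $t0, $t0, 1: $t0=6-1=5
cmp $t0, 1  (cmp 5,1)
bgt loop: taken
after sub $t5, $t5, $t0: $t5=(-11)-5=-16
after and $t2, $t2, 6: $t2=4&6=4
after sub $t5, $t5, 13: $t5=(-16)-13=-29
after sub $t0, $t0, 1: $t0=5-1=4
cmp $t0, 1  (cmp 4,1)
bgt loop: taken
after sub $t5, $t5, $t0: $t5=(-29)-4=-33
after and $t2, $t2, 6: $t2=4&6=4
after sub $t5, $t5, 13: $t5=(-33)-13=-46
after sub $t0, $t0, 1: $t0=4-1=3
cmp $t0, 1  (cmp 3,1)
bgt loop: taken
after sub $t5, $t5, $t0: $t5=(-46)-3=-49
after and $t2, $t2, 6: $t2=4&6=4
after sub $t5, $t5, 13: $t5=(-49)-13=-62
after sub $t0, $t0, 1: $t0=3-1=2
cmp $t0, 1  (cmp 2,1)
bgt loop: taken
after sub $t5, $t5, $t0: $t5=(-62)-2=-64
after and $t2, $t2, 6: $t2=4&6=4
after sub $t5, $t5, 13: $t5=(-64)-13=-77
after sub $t0, $t0, 1: $t0=2-1=1
cmp $t0, 1  (cmp 1,1)
bgt loop: not taken
halt.
Total executed instructions: 34.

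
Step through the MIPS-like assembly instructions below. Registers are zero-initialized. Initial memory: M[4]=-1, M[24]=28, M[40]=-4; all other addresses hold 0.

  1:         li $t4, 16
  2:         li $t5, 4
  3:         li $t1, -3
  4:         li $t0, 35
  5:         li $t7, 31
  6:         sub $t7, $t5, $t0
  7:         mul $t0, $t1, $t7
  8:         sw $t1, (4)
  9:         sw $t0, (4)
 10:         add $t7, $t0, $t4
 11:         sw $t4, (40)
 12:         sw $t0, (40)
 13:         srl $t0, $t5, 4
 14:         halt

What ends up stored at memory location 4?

li $t4, 16 → $t4=16
li $t5, 4 → $t5=4
li $t1, -3 → $t1=-3
li $t0, 35 → $t0=35
li $t7, 31 → $t7=31
sub $t7, $t5, $t0 → $t7=4-35=-31
mul $t0, $t1, $t7 → $t0=(-3)*(-31)=93
sw $t1, (4) → M[4]=-3
sw $t0, (4) → M[4]=93
add $t7, $t0, $t4 → $t7=93+16=109
sw $t4, (40) → M[40]=16
sw $t0, (40) → M[40]=93
srl $t0, $t5, 4 → $t0=4>>4=0
halt.

93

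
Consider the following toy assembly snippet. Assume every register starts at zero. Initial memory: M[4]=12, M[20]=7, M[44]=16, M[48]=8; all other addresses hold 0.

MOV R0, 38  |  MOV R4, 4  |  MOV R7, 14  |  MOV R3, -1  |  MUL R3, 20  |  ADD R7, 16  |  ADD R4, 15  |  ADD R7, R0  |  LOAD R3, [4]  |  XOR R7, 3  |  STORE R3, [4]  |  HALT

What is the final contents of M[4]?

after MOV R0, 38: R0=38
after MOV R4, 4: R4=4
after MOV R7, 14: R7=14
after MOV R3, -1: R3=-1
after MUL R3, 20: R3=(-1)*20=-20
after ADD R7, 16: R7=14+16=30
after ADD R4, 15: R4=4+15=19
after ADD R7, R0: R7=30+38=68
after LOAD R3, [4]: R3=M[4]=12
after XOR R7, 3: R7=68^3=71
STORE R3, [4] → M[4]=12
halt.

12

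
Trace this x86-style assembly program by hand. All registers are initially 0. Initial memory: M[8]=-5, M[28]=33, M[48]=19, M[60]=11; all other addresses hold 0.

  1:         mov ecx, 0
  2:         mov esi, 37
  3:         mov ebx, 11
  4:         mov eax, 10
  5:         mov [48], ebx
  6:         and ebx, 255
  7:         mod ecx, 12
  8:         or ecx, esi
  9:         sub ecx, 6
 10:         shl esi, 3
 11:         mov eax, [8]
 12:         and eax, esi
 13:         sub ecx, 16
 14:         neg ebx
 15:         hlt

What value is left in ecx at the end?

mov ecx, 0 → ecx=0
mov esi, 37 → esi=37
mov ebx, 11 → ebx=11
mov eax, 10 → eax=10
mov [48], ebx → M[48]=11
and ebx, 255 → ebx=11&255=11
mod ecx, 12 → ecx=0%12=0
or ecx, esi → ecx=0|37=37
sub ecx, 6 → ecx=37-6=31
shl esi, 3 → esi=37<<3=296
mov eax, [8] → eax=M[8]=-5
and eax, esi → eax=(-5)&296=296
sub ecx, 16 → ecx=31-16=15
neg ebx → ebx=-(11)=-11
halt.

15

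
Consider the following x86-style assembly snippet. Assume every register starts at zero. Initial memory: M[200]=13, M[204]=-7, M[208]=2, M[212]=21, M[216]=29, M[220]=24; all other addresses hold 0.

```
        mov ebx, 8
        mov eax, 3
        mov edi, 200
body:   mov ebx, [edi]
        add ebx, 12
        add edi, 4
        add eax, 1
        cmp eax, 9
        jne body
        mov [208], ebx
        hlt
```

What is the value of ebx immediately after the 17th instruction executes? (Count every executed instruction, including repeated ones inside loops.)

14

mov ebx, 8 → ebx=8
mov eax, 3 → eax=3
mov edi, 200 → edi=200
mov ebx, [edi] → ebx=M[200]=13
add ebx, 12 → ebx=13+12=25
add edi, 4 → edi=200+4=204
add eax, 1 → eax=3+1=4
cmp eax, 9  (cmp 4,9)
jne body: taken
mov ebx, [edi] → ebx=M[204]=-7
add ebx, 12 → ebx=(-7)+12=5
add edi, 4 → edi=204+4=208
add eax, 1 → eax=4+1=5
cmp eax, 9  (cmp 5,9)
jne body: taken
mov ebx, [edi] → ebx=M[208]=2
add ebx, 12 → ebx=2+12=14
After step 17: ebx = 14.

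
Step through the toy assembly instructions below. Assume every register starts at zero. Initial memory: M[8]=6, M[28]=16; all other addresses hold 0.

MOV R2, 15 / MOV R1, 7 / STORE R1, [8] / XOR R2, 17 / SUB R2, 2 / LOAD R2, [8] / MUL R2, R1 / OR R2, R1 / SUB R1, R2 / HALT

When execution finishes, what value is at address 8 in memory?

R2=15
R1=7
STORE R1, [8] → M[8]=7
R2=15^17=30
R2=30-2=28
R2=M[8]=7
R2=7*7=49
R2=49|7=55
R1=7-55=-48
halt.

7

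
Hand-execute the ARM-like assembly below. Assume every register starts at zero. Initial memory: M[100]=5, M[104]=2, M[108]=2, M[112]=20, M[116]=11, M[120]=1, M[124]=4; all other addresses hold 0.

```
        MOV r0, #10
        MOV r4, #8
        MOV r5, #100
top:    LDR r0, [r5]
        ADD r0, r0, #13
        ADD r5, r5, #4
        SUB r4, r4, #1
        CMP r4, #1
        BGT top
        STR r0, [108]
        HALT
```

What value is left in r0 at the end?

after MOV r0, #10: r0=10
after MOV r4, #8: r4=8
after MOV r5, #100: r5=100
after LDR r0, [r5]: r0=M[100]=5
after ADD r0, r0, #13: r0=5+13=18
after ADD r5, r5, #4: r5=100+4=104
after SUB r4, r4, #1: r4=8-1=7
CMP r4, #1  (cmp 7,1)
BGT top: taken
after LDR r0, [r5]: r0=M[104]=2
after ADD r0, r0, #13: r0=2+13=15
after ADD r5, r5, #4: r5=104+4=108
after SUB r4, r4, #1: r4=7-1=6
CMP r4, #1  (cmp 6,1)
BGT top: taken
after LDR r0, [r5]: r0=M[108]=2
after ADD r0, r0, #13: r0=2+13=15
after ADD r5, r5, #4: r5=108+4=112
after SUB r4, r4, #1: r4=6-1=5
CMP r4, #1  (cmp 5,1)
BGT top: taken
after LDR r0, [r5]: r0=M[112]=20
after ADD r0, r0, #13: r0=20+13=33
after ADD r5, r5, #4: r5=112+4=116
after SUB r4, r4, #1: r4=5-1=4
CMP r4, #1  (cmp 4,1)
BGT top: taken
after LDR r0, [r5]: r0=M[116]=11
after ADD r0, r0, #13: r0=11+13=24
after ADD r5, r5, #4: r5=116+4=120
after SUB r4, r4, #1: r4=4-1=3
CMP r4, #1  (cmp 3,1)
BGT top: taken
after LDR r0, [r5]: r0=M[120]=1
after ADD r0, r0, #13: r0=1+13=14
after ADD r5, r5, #4: r5=120+4=124
after SUB r4, r4, #1: r4=3-1=2
CMP r4, #1  (cmp 2,1)
BGT top: taken
after LDR r0, [r5]: r0=M[124]=4
after ADD r0, r0, #13: r0=4+13=17
after ADD r5, r5, #4: r5=124+4=128
after SUB r4, r4, #1: r4=2-1=1
CMP r4, #1  (cmp 1,1)
BGT top: not taken
STR r0, [108] → M[108]=17
halt.

17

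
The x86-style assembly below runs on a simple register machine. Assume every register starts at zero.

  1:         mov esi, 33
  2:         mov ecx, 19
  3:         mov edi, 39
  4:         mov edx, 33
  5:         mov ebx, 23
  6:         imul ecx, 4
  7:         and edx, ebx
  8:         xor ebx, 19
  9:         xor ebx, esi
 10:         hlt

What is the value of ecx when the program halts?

after mov esi, 33: esi=33
after mov ecx, 19: ecx=19
after mov edi, 39: edi=39
after mov edx, 33: edx=33
after mov ebx, 23: ebx=23
after imul ecx, 4: ecx=19*4=76
after and edx, ebx: edx=33&23=1
after xor ebx, 19: ebx=23^19=4
after xor ebx, esi: ebx=4^33=37
halt.

76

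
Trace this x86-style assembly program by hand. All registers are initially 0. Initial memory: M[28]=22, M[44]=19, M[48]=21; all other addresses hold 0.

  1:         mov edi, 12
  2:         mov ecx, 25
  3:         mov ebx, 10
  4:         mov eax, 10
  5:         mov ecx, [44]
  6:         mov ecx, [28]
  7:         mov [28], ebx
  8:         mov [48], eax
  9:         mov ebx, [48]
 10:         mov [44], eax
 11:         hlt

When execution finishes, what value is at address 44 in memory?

after mov edi, 12: edi=12
after mov ecx, 25: ecx=25
after mov ebx, 10: ebx=10
after mov eax, 10: eax=10
after mov ecx, [44]: ecx=M[44]=19
after mov ecx, [28]: ecx=M[28]=22
mov [28], ebx → M[28]=10
mov [48], eax → M[48]=10
after mov ebx, [48]: ebx=M[48]=10
mov [44], eax → M[44]=10
halt.

10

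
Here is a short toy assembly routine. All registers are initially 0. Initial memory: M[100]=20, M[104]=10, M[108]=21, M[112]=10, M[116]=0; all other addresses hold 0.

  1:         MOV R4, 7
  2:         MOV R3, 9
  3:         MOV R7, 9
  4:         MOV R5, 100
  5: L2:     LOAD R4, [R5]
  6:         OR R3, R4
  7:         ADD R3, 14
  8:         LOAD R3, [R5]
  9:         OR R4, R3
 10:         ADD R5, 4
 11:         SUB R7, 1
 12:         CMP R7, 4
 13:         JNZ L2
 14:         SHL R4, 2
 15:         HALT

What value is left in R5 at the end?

after MOV R4, 7: R4=7
after MOV R3, 9: R3=9
after MOV R7, 9: R7=9
after MOV R5, 100: R5=100
after LOAD R4, [R5]: R4=M[100]=20
after OR R3, R4: R3=9|20=29
after ADD R3, 14: R3=29+14=43
after LOAD R3, [R5]: R3=M[100]=20
after OR R4, R3: R4=20|20=20
after ADD R5, 4: R5=100+4=104
after SUB R7, 1: R7=9-1=8
CMP R7, 4  (cmp 8,4)
JNZ L2: taken
after LOAD R4, [R5]: R4=M[104]=10
after OR R3, R4: R3=20|10=30
after ADD R3, 14: R3=30+14=44
after LOAD R3, [R5]: R3=M[104]=10
after OR R4, R3: R4=10|10=10
after ADD R5, 4: R5=104+4=108
after SUB R7, 1: R7=8-1=7
CMP R7, 4  (cmp 7,4)
JNZ L2: taken
after LOAD R4, [R5]: R4=M[108]=21
after OR R3, R4: R3=10|21=31
after ADD R3, 14: R3=31+14=45
after LOAD R3, [R5]: R3=M[108]=21
after OR R4, R3: R4=21|21=21
after ADD R5, 4: R5=108+4=112
after SUB R7, 1: R7=7-1=6
CMP R7, 4  (cmp 6,4)
JNZ L2: taken
after LOAD R4, [R5]: R4=M[112]=10
after OR R3, R4: R3=21|10=31
after ADD R3, 14: R3=31+14=45
after LOAD R3, [R5]: R3=M[112]=10
after OR R4, R3: R4=10|10=10
after ADD R5, 4: R5=112+4=116
after SUB R7, 1: R7=6-1=5
CMP R7, 4  (cmp 5,4)
JNZ L2: taken
after LOAD R4, [R5]: R4=M[116]=0
after OR R3, R4: R3=10|0=10
after ADD R3, 14: R3=10+14=24
after LOAD R3, [R5]: R3=M[116]=0
after OR R4, R3: R4=0|0=0
after ADD R5, 4: R5=116+4=120
after SUB R7, 1: R7=5-1=4
CMP R7, 4  (cmp 4,4)
JNZ L2: not taken
after SHL R4, 2: R4=0<<2=0
halt.

120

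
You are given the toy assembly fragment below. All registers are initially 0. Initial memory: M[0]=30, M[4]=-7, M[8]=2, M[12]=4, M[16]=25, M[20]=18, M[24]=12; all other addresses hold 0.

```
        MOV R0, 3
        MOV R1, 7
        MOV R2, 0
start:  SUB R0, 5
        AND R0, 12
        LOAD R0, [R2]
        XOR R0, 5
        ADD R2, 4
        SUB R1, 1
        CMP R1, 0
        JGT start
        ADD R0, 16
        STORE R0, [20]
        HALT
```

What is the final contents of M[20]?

25

MOV R0, 3 → R0=3
MOV R1, 7 → R1=7
MOV R2, 0 → R2=0
SUB R0, 5 → R0=3-5=-2
AND R0, 12 → R0=(-2)&12=12
LOAD R0, [R2] → R0=M[0]=30
XOR R0, 5 → R0=30^5=27
ADD R2, 4 → R2=0+4=4
SUB R1, 1 → R1=7-1=6
CMP R1, 0  (cmp 6,0)
JGT start: taken
SUB R0, 5 → R0=27-5=22
AND R0, 12 → R0=22&12=4
LOAD R0, [R2] → R0=M[4]=-7
XOR R0, 5 → R0=(-7)^5=-4
ADD R2, 4 → R2=4+4=8
SUB R1, 1 → R1=6-1=5
CMP R1, 0  (cmp 5,0)
JGT start: taken
SUB R0, 5 → R0=(-4)-5=-9
AND R0, 12 → R0=(-9)&12=4
LOAD R0, [R2] → R0=M[8]=2
XOR R0, 5 → R0=2^5=7
ADD R2, 4 → R2=8+4=12
SUB R1, 1 → R1=5-1=4
CMP R1, 0  (cmp 4,0)
JGT start: taken
SUB R0, 5 → R0=7-5=2
AND R0, 12 → R0=2&12=0
LOAD R0, [R2] → R0=M[12]=4
XOR R0, 5 → R0=4^5=1
ADD R2, 4 → R2=12+4=16
SUB R1, 1 → R1=4-1=3
CMP R1, 0  (cmp 3,0)
JGT start: taken
SUB R0, 5 → R0=1-5=-4
AND R0, 12 → R0=(-4)&12=12
LOAD R0, [R2] → R0=M[16]=25
XOR R0, 5 → R0=25^5=28
ADD R2, 4 → R2=16+4=20
SUB R1, 1 → R1=3-1=2
CMP R1, 0  (cmp 2,0)
JGT start: taken
SUB R0, 5 → R0=28-5=23
AND R0, 12 → R0=23&12=4
LOAD R0, [R2] → R0=M[20]=18
XOR R0, 5 → R0=18^5=23
ADD R2, 4 → R2=20+4=24
SUB R1, 1 → R1=2-1=1
CMP R1, 0  (cmp 1,0)
JGT start: taken
SUB R0, 5 → R0=23-5=18
AND R0, 12 → R0=18&12=0
LOAD R0, [R2] → R0=M[24]=12
XOR R0, 5 → R0=12^5=9
ADD R2, 4 → R2=24+4=28
SUB R1, 1 → R1=1-1=0
CMP R1, 0  (cmp 0,0)
JGT start: not taken
ADD R0, 16 → R0=9+16=25
STORE R0, [20] → M[20]=25
halt.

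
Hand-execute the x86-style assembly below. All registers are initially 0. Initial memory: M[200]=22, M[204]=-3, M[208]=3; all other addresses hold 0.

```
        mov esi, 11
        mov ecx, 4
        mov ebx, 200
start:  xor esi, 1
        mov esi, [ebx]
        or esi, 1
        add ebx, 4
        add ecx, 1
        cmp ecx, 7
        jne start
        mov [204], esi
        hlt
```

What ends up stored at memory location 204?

after mov esi, 11: esi=11
after mov ecx, 4: ecx=4
after mov ebx, 200: ebx=200
after xor esi, 1: esi=11^1=10
after mov esi, [ebx]: esi=M[200]=22
after or esi, 1: esi=22|1=23
after add ebx, 4: ebx=200+4=204
after add ecx, 1: ecx=4+1=5
cmp ecx, 7  (cmp 5,7)
jne start: taken
after xor esi, 1: esi=23^1=22
after mov esi, [ebx]: esi=M[204]=-3
after or esi, 1: esi=(-3)|1=-3
after add ebx, 4: ebx=204+4=208
after add ecx, 1: ecx=5+1=6
cmp ecx, 7  (cmp 6,7)
jne start: taken
after xor esi, 1: esi=(-3)^1=-4
after mov esi, [ebx]: esi=M[208]=3
after or esi, 1: esi=3|1=3
after add ebx, 4: ebx=208+4=212
after add ecx, 1: ecx=6+1=7
cmp ecx, 7  (cmp 7,7)
jne start: not taken
mov [204], esi → M[204]=3
halt.

3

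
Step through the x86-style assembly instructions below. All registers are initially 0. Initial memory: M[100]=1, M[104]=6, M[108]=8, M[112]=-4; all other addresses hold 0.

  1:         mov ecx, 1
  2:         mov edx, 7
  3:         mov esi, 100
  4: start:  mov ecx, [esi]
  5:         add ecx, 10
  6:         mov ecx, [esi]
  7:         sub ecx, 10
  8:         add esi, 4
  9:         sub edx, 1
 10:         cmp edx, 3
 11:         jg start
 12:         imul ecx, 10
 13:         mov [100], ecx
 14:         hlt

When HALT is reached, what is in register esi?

116

mov ecx, 1 → ecx=1
mov edx, 7 → edx=7
mov esi, 100 → esi=100
mov ecx, [esi] → ecx=M[100]=1
add ecx, 10 → ecx=1+10=11
mov ecx, [esi] → ecx=M[100]=1
sub ecx, 10 → ecx=1-10=-9
add esi, 4 → esi=100+4=104
sub edx, 1 → edx=7-1=6
cmp edx, 3  (cmp 6,3)
jg start: taken
mov ecx, [esi] → ecx=M[104]=6
add ecx, 10 → ecx=6+10=16
mov ecx, [esi] → ecx=M[104]=6
sub ecx, 10 → ecx=6-10=-4
add esi, 4 → esi=104+4=108
sub edx, 1 → edx=6-1=5
cmp edx, 3  (cmp 5,3)
jg start: taken
mov ecx, [esi] → ecx=M[108]=8
add ecx, 10 → ecx=8+10=18
mov ecx, [esi] → ecx=M[108]=8
sub ecx, 10 → ecx=8-10=-2
add esi, 4 → esi=108+4=112
sub edx, 1 → edx=5-1=4
cmp edx, 3  (cmp 4,3)
jg start: taken
mov ecx, [esi] → ecx=M[112]=-4
add ecx, 10 → ecx=(-4)+10=6
mov ecx, [esi] → ecx=M[112]=-4
sub ecx, 10 → ecx=(-4)-10=-14
add esi, 4 → esi=112+4=116
sub edx, 1 → edx=4-1=3
cmp edx, 3  (cmp 3,3)
jg start: not taken
imul ecx, 10 → ecx=(-14)*10=-140
mov [100], ecx → M[100]=-140
halt.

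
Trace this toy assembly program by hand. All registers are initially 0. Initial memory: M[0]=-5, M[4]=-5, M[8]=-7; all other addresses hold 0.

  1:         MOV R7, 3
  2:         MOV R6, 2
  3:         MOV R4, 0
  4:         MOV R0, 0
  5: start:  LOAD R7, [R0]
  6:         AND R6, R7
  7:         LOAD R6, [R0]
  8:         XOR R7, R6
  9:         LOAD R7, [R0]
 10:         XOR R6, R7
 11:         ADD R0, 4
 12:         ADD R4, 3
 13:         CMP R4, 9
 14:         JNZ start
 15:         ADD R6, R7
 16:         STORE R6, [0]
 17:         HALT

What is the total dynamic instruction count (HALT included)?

R7=3
R6=2
R4=0
R0=0
R7=M[0]=-5
R6=2&(-5)=2
R6=M[0]=-5
R7=(-5)^(-5)=0
R7=M[0]=-5
R6=(-5)^(-5)=0
R0=0+4=4
R4=0+3=3
CMP R4, 9  (cmp 3,9)
JNZ start: taken
R7=M[4]=-5
R6=0&(-5)=0
R6=M[4]=-5
R7=(-5)^(-5)=0
R7=M[4]=-5
R6=(-5)^(-5)=0
R0=4+4=8
R4=3+3=6
CMP R4, 9  (cmp 6,9)
JNZ start: taken
R7=M[8]=-7
R6=0&(-7)=0
R6=M[8]=-7
R7=(-7)^(-7)=0
R7=M[8]=-7
R6=(-7)^(-7)=0
R0=8+4=12
R4=6+3=9
CMP R4, 9  (cmp 9,9)
JNZ start: not taken
R6=0+(-7)=-7
STORE R6, [0] → M[0]=-7
halt.
Total executed instructions: 37.

37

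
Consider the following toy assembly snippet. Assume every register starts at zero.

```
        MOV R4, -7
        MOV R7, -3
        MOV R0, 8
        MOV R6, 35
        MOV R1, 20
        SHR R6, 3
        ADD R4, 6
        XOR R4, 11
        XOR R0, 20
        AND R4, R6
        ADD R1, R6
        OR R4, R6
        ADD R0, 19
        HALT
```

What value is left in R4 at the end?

after MOV R4, -7: R4=-7
after MOV R7, -3: R7=-3
after MOV R0, 8: R0=8
after MOV R6, 35: R6=35
after MOV R1, 20: R1=20
after SHR R6, 3: R6=35>>3=4
after ADD R4, 6: R4=(-7)+6=-1
after XOR R4, 11: R4=(-1)^11=-12
after XOR R0, 20: R0=8^20=28
after AND R4, R6: R4=(-12)&4=4
after ADD R1, R6: R1=20+4=24
after OR R4, R6: R4=4|4=4
after ADD R0, 19: R0=28+19=47
halt.

4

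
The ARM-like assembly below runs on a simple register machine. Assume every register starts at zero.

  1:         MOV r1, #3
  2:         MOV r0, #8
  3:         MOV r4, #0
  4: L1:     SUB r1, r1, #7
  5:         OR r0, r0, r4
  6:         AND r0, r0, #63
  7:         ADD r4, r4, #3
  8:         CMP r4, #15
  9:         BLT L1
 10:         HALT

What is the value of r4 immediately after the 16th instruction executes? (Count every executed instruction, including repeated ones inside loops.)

6

r1=3
r0=8
r4=0
r1=3-7=-4
r0=8|0=8
r0=8&63=8
r4=0+3=3
CMP r4, #15  (cmp 3,15)
BLT L1: taken
r1=(-4)-7=-11
r0=8|3=11
r0=11&63=11
r4=3+3=6
CMP r4, #15  (cmp 6,15)
BLT L1: taken
r1=(-11)-7=-18
After step 16: r4 = 6.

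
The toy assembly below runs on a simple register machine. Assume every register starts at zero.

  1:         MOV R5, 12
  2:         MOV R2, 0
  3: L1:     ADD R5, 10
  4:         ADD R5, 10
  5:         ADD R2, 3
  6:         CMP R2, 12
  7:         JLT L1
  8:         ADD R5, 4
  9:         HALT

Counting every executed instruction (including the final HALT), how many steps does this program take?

24

R5=12
R2=0
R5=12+10=22
R5=22+10=32
R2=0+3=3
CMP R2, 12  (cmp 3,12)
JLT L1: taken
R5=32+10=42
R5=42+10=52
R2=3+3=6
CMP R2, 12  (cmp 6,12)
JLT L1: taken
R5=52+10=62
R5=62+10=72
R2=6+3=9
CMP R2, 12  (cmp 9,12)
JLT L1: taken
R5=72+10=82
R5=82+10=92
R2=9+3=12
CMP R2, 12  (cmp 12,12)
JLT L1: not taken
R5=92+4=96
halt.
Total executed instructions: 24.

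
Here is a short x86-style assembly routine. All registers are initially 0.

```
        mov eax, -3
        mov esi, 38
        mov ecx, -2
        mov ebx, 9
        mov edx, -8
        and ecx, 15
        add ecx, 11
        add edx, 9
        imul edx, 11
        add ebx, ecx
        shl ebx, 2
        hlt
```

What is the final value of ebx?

136

mov eax, -3 → eax=-3
mov esi, 38 → esi=38
mov ecx, -2 → ecx=-2
mov ebx, 9 → ebx=9
mov edx, -8 → edx=-8
and ecx, 15 → ecx=(-2)&15=14
add ecx, 11 → ecx=14+11=25
add edx, 9 → edx=(-8)+9=1
imul edx, 11 → edx=1*11=11
add ebx, ecx → ebx=9+25=34
shl ebx, 2 → ebx=34<<2=136
halt.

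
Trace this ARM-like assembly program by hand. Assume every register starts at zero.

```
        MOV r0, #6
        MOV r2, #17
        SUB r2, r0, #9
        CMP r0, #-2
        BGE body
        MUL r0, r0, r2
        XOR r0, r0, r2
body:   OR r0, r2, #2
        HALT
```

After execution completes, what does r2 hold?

-3

MOV r0, #6 → r0=6
MOV r2, #17 → r2=17
SUB r2, r0, #9 → r2=6-9=-3
CMP r0, #-2  (cmp 6,-2)
BGE body: taken
OR r0, r2, #2 → r0=(-3)|2=-1
halt.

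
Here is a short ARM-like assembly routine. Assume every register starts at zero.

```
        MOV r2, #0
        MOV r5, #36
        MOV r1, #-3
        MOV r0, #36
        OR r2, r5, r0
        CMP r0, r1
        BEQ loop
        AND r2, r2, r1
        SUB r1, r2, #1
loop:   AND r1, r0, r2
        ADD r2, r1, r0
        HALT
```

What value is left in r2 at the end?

72

after MOV r2, #0: r2=0
after MOV r5, #36: r5=36
after MOV r1, #-3: r1=-3
after MOV r0, #36: r0=36
after OR r2, r5, r0: r2=36|36=36
CMP r0, r1  (cmp 36,-3)
BEQ loop: not taken
after AND r2, r2, r1: r2=36&(-3)=36
after SUB r1, r2, #1: r1=36-1=35
after AND r1, r0, r2: r1=36&36=36
after ADD r2, r1, r0: r2=36+36=72
halt.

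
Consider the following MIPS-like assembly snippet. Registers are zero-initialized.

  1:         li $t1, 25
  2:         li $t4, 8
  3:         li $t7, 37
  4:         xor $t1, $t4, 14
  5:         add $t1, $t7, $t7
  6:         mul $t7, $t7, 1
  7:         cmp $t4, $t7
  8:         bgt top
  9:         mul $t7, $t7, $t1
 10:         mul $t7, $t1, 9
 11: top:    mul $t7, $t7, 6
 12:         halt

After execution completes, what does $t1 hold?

after li $t1, 25: $t1=25
after li $t4, 8: $t4=8
after li $t7, 37: $t7=37
after xor $t1, $t4, 14: $t1=8^14=6
after add $t1, $t7, $t7: $t1=37+37=74
after mul $t7, $t7, 1: $t7=37*1=37
cmp $t4, $t7  (cmp 8,37)
bgt top: not taken
after mul $t7, $t7, $t1: $t7=37*74=2738
after mul $t7, $t1, 9: $t7=74*9=666
after mul $t7, $t7, 6: $t7=666*6=3996
halt.

74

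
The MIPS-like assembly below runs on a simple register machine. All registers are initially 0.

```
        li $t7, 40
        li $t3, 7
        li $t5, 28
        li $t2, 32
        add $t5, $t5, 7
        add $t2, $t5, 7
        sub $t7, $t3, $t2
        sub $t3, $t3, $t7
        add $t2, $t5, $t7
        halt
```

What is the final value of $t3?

after li $t7, 40: $t7=40
after li $t3, 7: $t3=7
after li $t5, 28: $t5=28
after li $t2, 32: $t2=32
after add $t5, $t5, 7: $t5=28+7=35
after add $t2, $t5, 7: $t2=35+7=42
after sub $t7, $t3, $t2: $t7=7-42=-35
after sub $t3, $t3, $t7: $t3=7-(-35)=42
after add $t2, $t5, $t7: $t2=35+(-35)=0
halt.

42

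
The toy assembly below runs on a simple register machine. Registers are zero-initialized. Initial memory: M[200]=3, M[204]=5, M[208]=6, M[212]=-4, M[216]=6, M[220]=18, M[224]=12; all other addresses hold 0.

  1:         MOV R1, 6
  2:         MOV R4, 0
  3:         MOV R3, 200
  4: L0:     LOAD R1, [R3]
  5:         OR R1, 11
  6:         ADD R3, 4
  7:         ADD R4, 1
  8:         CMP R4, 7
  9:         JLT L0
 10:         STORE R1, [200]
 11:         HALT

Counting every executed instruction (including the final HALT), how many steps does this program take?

after MOV R1, 6: R1=6
after MOV R4, 0: R4=0
after MOV R3, 200: R3=200
after LOAD R1, [R3]: R1=M[200]=3
after OR R1, 11: R1=3|11=11
after ADD R3, 4: R3=200+4=204
after ADD R4, 1: R4=0+1=1
CMP R4, 7  (cmp 1,7)
JLT L0: taken
after LOAD R1, [R3]: R1=M[204]=5
after OR R1, 11: R1=5|11=15
after ADD R3, 4: R3=204+4=208
after ADD R4, 1: R4=1+1=2
CMP R4, 7  (cmp 2,7)
JLT L0: taken
after LOAD R1, [R3]: R1=M[208]=6
after OR R1, 11: R1=6|11=15
after ADD R3, 4: R3=208+4=212
after ADD R4, 1: R4=2+1=3
CMP R4, 7  (cmp 3,7)
JLT L0: taken
after LOAD R1, [R3]: R1=M[212]=-4
after OR R1, 11: R1=(-4)|11=-1
after ADD R3, 4: R3=212+4=216
after ADD R4, 1: R4=3+1=4
CMP R4, 7  (cmp 4,7)
JLT L0: taken
after LOAD R1, [R3]: R1=M[216]=6
after OR R1, 11: R1=6|11=15
after ADD R3, 4: R3=216+4=220
after ADD R4, 1: R4=4+1=5
CMP R4, 7  (cmp 5,7)
JLT L0: taken
after LOAD R1, [R3]: R1=M[220]=18
after OR R1, 11: R1=18|11=27
after ADD R3, 4: R3=220+4=224
after ADD R4, 1: R4=5+1=6
CMP R4, 7  (cmp 6,7)
JLT L0: taken
after LOAD R1, [R3]: R1=M[224]=12
after OR R1, 11: R1=12|11=15
after ADD R3, 4: R3=224+4=228
after ADD R4, 1: R4=6+1=7
CMP R4, 7  (cmp 7,7)
JLT L0: not taken
STORE R1, [200] → M[200]=15
halt.
Total executed instructions: 47.

47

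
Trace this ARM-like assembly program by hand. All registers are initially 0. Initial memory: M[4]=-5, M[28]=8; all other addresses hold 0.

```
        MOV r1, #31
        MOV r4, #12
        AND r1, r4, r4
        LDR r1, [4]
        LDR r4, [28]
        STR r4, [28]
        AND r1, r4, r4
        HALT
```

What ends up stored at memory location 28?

8

after MOV r1, #31: r1=31
after MOV r4, #12: r4=12
after AND r1, r4, r4: r1=12&12=12
after LDR r1, [4]: r1=M[4]=-5
after LDR r4, [28]: r4=M[28]=8
STR r4, [28] → M[28]=8
after AND r1, r4, r4: r1=8&8=8
halt.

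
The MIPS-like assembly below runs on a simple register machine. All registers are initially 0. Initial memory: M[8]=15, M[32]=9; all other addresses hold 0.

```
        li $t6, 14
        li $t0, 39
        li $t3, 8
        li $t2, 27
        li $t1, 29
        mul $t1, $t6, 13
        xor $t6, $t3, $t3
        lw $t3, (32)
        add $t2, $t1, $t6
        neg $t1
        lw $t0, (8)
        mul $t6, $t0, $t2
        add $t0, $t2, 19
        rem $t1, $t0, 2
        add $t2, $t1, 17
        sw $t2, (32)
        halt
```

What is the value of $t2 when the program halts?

li $t6, 14 → $t6=14
li $t0, 39 → $t0=39
li $t3, 8 → $t3=8
li $t2, 27 → $t2=27
li $t1, 29 → $t1=29
mul $t1, $t6, 13 → $t1=14*13=182
xor $t6, $t3, $t3 → $t6=8^8=0
lw $t3, (32) → $t3=M[32]=9
add $t2, $t1, $t6 → $t2=182+0=182
neg $t1 → $t1=-(182)=-182
lw $t0, (8) → $t0=M[8]=15
mul $t6, $t0, $t2 → $t6=15*182=2730
add $t0, $t2, 19 → $t0=182+19=201
rem $t1, $t0, 2 → $t1=201%2=1
add $t2, $t1, 17 → $t2=1+17=18
sw $t2, (32) → M[32]=18
halt.

18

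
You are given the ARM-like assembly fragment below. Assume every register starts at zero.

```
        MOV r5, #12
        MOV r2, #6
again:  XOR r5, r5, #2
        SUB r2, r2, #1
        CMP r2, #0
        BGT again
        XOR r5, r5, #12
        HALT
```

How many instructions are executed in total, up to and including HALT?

28

MOV r5, #12 → r5=12
MOV r2, #6 → r2=6
XOR r5, r5, #2 → r5=12^2=14
SUB r2, r2, #1 → r2=6-1=5
CMP r2, #0  (cmp 5,0)
BGT again: taken
XOR r5, r5, #2 → r5=14^2=12
SUB r2, r2, #1 → r2=5-1=4
CMP r2, #0  (cmp 4,0)
BGT again: taken
XOR r5, r5, #2 → r5=12^2=14
SUB r2, r2, #1 → r2=4-1=3
CMP r2, #0  (cmp 3,0)
BGT again: taken
XOR r5, r5, #2 → r5=14^2=12
SUB r2, r2, #1 → r2=3-1=2
CMP r2, #0  (cmp 2,0)
BGT again: taken
XOR r5, r5, #2 → r5=12^2=14
SUB r2, r2, #1 → r2=2-1=1
CMP r2, #0  (cmp 1,0)
BGT again: taken
XOR r5, r5, #2 → r5=14^2=12
SUB r2, r2, #1 → r2=1-1=0
CMP r2, #0  (cmp 0,0)
BGT again: not taken
XOR r5, r5, #12 → r5=12^12=0
halt.
Total executed instructions: 28.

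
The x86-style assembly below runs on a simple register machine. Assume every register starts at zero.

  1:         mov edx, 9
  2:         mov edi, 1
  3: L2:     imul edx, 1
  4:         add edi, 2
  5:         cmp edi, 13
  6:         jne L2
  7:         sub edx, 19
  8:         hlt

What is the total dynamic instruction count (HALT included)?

after mov edx, 9: edx=9
after mov edi, 1: edi=1
after imul edx, 1: edx=9*1=9
after add edi, 2: edi=1+2=3
cmp edi, 13  (cmp 3,13)
jne L2: taken
after imul edx, 1: edx=9*1=9
after add edi, 2: edi=3+2=5
cmp edi, 13  (cmp 5,13)
jne L2: taken
after imul edx, 1: edx=9*1=9
after add edi, 2: edi=5+2=7
cmp edi, 13  (cmp 7,13)
jne L2: taken
after imul edx, 1: edx=9*1=9
after add edi, 2: edi=7+2=9
cmp edi, 13  (cmp 9,13)
jne L2: taken
after imul edx, 1: edx=9*1=9
after add edi, 2: edi=9+2=11
cmp edi, 13  (cmp 11,13)
jne L2: taken
after imul edx, 1: edx=9*1=9
after add edi, 2: edi=11+2=13
cmp edi, 13  (cmp 13,13)
jne L2: not taken
after sub edx, 19: edx=9-19=-10
halt.
Total executed instructions: 28.

28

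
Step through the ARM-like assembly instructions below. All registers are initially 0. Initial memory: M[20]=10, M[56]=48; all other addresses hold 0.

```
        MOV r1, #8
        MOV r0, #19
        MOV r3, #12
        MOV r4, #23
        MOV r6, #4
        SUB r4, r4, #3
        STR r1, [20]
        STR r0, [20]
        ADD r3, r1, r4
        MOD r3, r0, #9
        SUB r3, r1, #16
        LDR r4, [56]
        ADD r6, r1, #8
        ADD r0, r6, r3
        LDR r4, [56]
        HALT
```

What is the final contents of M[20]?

after MOV r1, #8: r1=8
after MOV r0, #19: r0=19
after MOV r3, #12: r3=12
after MOV r4, #23: r4=23
after MOV r6, #4: r6=4
after SUB r4, r4, #3: r4=23-3=20
STR r1, [20] → M[20]=8
STR r0, [20] → M[20]=19
after ADD r3, r1, r4: r3=8+20=28
after MOD r3, r0, #9: r3=19%9=1
after SUB r3, r1, #16: r3=8-16=-8
after LDR r4, [56]: r4=M[56]=48
after ADD r6, r1, #8: r6=8+8=16
after ADD r0, r6, r3: r0=16+(-8)=8
after LDR r4, [56]: r4=M[56]=48
halt.

19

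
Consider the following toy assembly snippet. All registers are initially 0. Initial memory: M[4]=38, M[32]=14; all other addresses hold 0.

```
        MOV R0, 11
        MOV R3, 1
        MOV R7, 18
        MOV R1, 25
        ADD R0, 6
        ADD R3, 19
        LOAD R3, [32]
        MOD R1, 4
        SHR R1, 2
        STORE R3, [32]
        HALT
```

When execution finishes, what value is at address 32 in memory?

MOV R0, 11 → R0=11
MOV R3, 1 → R3=1
MOV R7, 18 → R7=18
MOV R1, 25 → R1=25
ADD R0, 6 → R0=11+6=17
ADD R3, 19 → R3=1+19=20
LOAD R3, [32] → R3=M[32]=14
MOD R1, 4 → R1=25%4=1
SHR R1, 2 → R1=1>>2=0
STORE R3, [32] → M[32]=14
halt.

14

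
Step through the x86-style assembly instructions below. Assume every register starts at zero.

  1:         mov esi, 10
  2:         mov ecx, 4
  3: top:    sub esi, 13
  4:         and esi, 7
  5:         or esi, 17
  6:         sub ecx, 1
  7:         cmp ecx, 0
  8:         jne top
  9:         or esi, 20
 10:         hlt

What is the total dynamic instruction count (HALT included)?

28

mov esi, 10 → esi=10
mov ecx, 4 → ecx=4
sub esi, 13 → esi=10-13=-3
and esi, 7 → esi=(-3)&7=5
or esi, 17 → esi=5|17=21
sub ecx, 1 → ecx=4-1=3
cmp ecx, 0  (cmp 3,0)
jne top: taken
sub esi, 13 → esi=21-13=8
and esi, 7 → esi=8&7=0
or esi, 17 → esi=0|17=17
sub ecx, 1 → ecx=3-1=2
cmp ecx, 0  (cmp 2,0)
jne top: taken
sub esi, 13 → esi=17-13=4
and esi, 7 → esi=4&7=4
or esi, 17 → esi=4|17=21
sub ecx, 1 → ecx=2-1=1
cmp ecx, 0  (cmp 1,0)
jne top: taken
sub esi, 13 → esi=21-13=8
and esi, 7 → esi=8&7=0
or esi, 17 → esi=0|17=17
sub ecx, 1 → ecx=1-1=0
cmp ecx, 0  (cmp 0,0)
jne top: not taken
or esi, 20 → esi=17|20=21
halt.
Total executed instructions: 28.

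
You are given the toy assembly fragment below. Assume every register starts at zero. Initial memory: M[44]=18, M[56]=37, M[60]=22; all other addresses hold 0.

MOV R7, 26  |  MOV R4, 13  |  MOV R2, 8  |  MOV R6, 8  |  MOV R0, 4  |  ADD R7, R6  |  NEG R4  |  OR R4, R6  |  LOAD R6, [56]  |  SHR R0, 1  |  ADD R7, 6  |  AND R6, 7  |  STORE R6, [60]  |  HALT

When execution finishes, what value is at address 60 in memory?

R7=26
R4=13
R2=8
R6=8
R0=4
R7=26+8=34
R4=-(13)=-13
R4=(-13)|8=-5
R6=M[56]=37
R0=4>>1=2
R7=34+6=40
R6=37&7=5
STORE R6, [60] → M[60]=5
halt.

5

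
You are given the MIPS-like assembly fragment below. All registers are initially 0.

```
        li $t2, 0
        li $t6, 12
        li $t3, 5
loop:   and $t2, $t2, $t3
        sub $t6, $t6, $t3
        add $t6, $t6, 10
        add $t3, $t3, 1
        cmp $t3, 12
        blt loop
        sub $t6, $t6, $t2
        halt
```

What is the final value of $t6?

26

$t2=0
$t6=12
$t3=5
$t2=0&5=0
$t6=12-5=7
$t6=7+10=17
$t3=5+1=6
cmp $t3, 12  (cmp 6,12)
blt loop: taken
$t2=0&6=0
$t6=17-6=11
$t6=11+10=21
$t3=6+1=7
cmp $t3, 12  (cmp 7,12)
blt loop: taken
$t2=0&7=0
$t6=21-7=14
$t6=14+10=24
$t3=7+1=8
cmp $t3, 12  (cmp 8,12)
blt loop: taken
$t2=0&8=0
$t6=24-8=16
$t6=16+10=26
$t3=8+1=9
cmp $t3, 12  (cmp 9,12)
blt loop: taken
$t2=0&9=0
$t6=26-9=17
$t6=17+10=27
$t3=9+1=10
cmp $t3, 12  (cmp 10,12)
blt loop: taken
$t2=0&10=0
$t6=27-10=17
$t6=17+10=27
$t3=10+1=11
cmp $t3, 12  (cmp 11,12)
blt loop: taken
$t2=0&11=0
$t6=27-11=16
$t6=16+10=26
$t3=11+1=12
cmp $t3, 12  (cmp 12,12)
blt loop: not taken
$t6=26-0=26
halt.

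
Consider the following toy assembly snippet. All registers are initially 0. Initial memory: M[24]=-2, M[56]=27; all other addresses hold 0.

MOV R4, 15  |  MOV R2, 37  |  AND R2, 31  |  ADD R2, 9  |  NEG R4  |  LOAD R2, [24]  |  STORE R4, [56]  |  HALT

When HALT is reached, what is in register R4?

-15

MOV R4, 15 → R4=15
MOV R2, 37 → R2=37
AND R2, 31 → R2=37&31=5
ADD R2, 9 → R2=5+9=14
NEG R4 → R4=-(15)=-15
LOAD R2, [24] → R2=M[24]=-2
STORE R4, [56] → M[56]=-15
halt.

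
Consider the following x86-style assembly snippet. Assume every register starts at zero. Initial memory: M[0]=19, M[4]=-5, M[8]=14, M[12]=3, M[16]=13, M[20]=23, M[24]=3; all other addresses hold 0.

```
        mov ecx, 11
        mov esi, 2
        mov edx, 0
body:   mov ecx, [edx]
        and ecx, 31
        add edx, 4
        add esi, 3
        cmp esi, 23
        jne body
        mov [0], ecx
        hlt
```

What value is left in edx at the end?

28

after mov ecx, 11: ecx=11
after mov esi, 2: esi=2
after mov edx, 0: edx=0
after mov ecx, [edx]: ecx=M[0]=19
after and ecx, 31: ecx=19&31=19
after add edx, 4: edx=0+4=4
after add esi, 3: esi=2+3=5
cmp esi, 23  (cmp 5,23)
jne body: taken
after mov ecx, [edx]: ecx=M[4]=-5
after and ecx, 31: ecx=(-5)&31=27
after add edx, 4: edx=4+4=8
after add esi, 3: esi=5+3=8
cmp esi, 23  (cmp 8,23)
jne body: taken
after mov ecx, [edx]: ecx=M[8]=14
after and ecx, 31: ecx=14&31=14
after add edx, 4: edx=8+4=12
after add esi, 3: esi=8+3=11
cmp esi, 23  (cmp 11,23)
jne body: taken
after mov ecx, [edx]: ecx=M[12]=3
after and ecx, 31: ecx=3&31=3
after add edx, 4: edx=12+4=16
after add esi, 3: esi=11+3=14
cmp esi, 23  (cmp 14,23)
jne body: taken
after mov ecx, [edx]: ecx=M[16]=13
after and ecx, 31: ecx=13&31=13
after add edx, 4: edx=16+4=20
after add esi, 3: esi=14+3=17
cmp esi, 23  (cmp 17,23)
jne body: taken
after mov ecx, [edx]: ecx=M[20]=23
after and ecx, 31: ecx=23&31=23
after add edx, 4: edx=20+4=24
after add esi, 3: esi=17+3=20
cmp esi, 23  (cmp 20,23)
jne body: taken
after mov ecx, [edx]: ecx=M[24]=3
after and ecx, 31: ecx=3&31=3
after add edx, 4: edx=24+4=28
after add esi, 3: esi=20+3=23
cmp esi, 23  (cmp 23,23)
jne body: not taken
mov [0], ecx → M[0]=3
halt.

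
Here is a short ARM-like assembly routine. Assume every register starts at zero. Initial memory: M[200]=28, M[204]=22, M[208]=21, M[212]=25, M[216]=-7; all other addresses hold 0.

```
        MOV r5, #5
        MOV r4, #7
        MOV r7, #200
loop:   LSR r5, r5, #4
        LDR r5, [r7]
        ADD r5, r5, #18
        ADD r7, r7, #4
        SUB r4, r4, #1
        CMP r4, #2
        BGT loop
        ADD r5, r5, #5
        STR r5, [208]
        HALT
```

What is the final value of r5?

r5=5
r4=7
r7=200
r5=5>>4=0
r5=M[200]=28
r5=28+18=46
r7=200+4=204
r4=7-1=6
CMP r4, #2  (cmp 6,2)
BGT loop: taken
r5=46>>4=2
r5=M[204]=22
r5=22+18=40
r7=204+4=208
r4=6-1=5
CMP r4, #2  (cmp 5,2)
BGT loop: taken
r5=40>>4=2
r5=M[208]=21
r5=21+18=39
r7=208+4=212
r4=5-1=4
CMP r4, #2  (cmp 4,2)
BGT loop: taken
r5=39>>4=2
r5=M[212]=25
r5=25+18=43
r7=212+4=216
r4=4-1=3
CMP r4, #2  (cmp 3,2)
BGT loop: taken
r5=43>>4=2
r5=M[216]=-7
r5=(-7)+18=11
r7=216+4=220
r4=3-1=2
CMP r4, #2  (cmp 2,2)
BGT loop: not taken
r5=11+5=16
STR r5, [208] → M[208]=16
halt.

16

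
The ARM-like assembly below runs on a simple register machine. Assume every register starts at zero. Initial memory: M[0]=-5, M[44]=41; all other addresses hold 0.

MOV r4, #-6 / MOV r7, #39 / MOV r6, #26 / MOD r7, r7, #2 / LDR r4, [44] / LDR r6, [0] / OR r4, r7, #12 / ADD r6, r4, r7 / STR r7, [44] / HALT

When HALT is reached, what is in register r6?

after MOV r4, #-6: r4=-6
after MOV r7, #39: r7=39
after MOV r6, #26: r6=26
after MOD r7, r7, #2: r7=39%2=1
after LDR r4, [44]: r4=M[44]=41
after LDR r6, [0]: r6=M[0]=-5
after OR r4, r7, #12: r4=1|12=13
after ADD r6, r4, r7: r6=13+1=14
STR r7, [44] → M[44]=1
halt.

14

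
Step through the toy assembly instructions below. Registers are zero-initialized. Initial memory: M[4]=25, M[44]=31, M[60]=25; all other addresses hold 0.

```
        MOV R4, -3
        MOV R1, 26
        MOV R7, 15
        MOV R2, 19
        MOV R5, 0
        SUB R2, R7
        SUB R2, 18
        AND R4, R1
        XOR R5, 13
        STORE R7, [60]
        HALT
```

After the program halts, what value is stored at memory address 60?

15

R4=-3
R1=26
R7=15
R2=19
R5=0
R2=19-15=4
R2=4-18=-14
R4=(-3)&26=24
R5=0^13=13
STORE R7, [60] → M[60]=15
halt.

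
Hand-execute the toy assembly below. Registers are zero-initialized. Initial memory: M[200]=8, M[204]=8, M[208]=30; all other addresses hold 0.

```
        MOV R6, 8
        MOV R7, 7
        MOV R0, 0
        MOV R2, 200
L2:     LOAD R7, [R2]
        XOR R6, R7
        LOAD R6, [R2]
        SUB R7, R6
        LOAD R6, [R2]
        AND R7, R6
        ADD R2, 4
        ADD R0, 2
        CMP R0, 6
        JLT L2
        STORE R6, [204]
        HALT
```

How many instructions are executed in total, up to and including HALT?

36

R6=8
R7=7
R0=0
R2=200
R7=M[200]=8
R6=8^8=0
R6=M[200]=8
R7=8-8=0
R6=M[200]=8
R7=0&8=0
R2=200+4=204
R0=0+2=2
CMP R0, 6  (cmp 2,6)
JLT L2: taken
R7=M[204]=8
R6=8^8=0
R6=M[204]=8
R7=8-8=0
R6=M[204]=8
R7=0&8=0
R2=204+4=208
R0=2+2=4
CMP R0, 6  (cmp 4,6)
JLT L2: taken
R7=M[208]=30
R6=8^30=22
R6=M[208]=30
R7=30-30=0
R6=M[208]=30
R7=0&30=0
R2=208+4=212
R0=4+2=6
CMP R0, 6  (cmp 6,6)
JLT L2: not taken
STORE R6, [204] → M[204]=30
halt.
Total executed instructions: 36.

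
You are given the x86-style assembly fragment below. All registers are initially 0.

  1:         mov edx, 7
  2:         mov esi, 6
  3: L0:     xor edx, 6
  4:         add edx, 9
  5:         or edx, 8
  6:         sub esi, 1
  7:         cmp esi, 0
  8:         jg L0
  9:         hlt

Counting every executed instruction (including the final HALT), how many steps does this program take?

39

after mov edx, 7: edx=7
after mov esi, 6: esi=6
after xor edx, 6: edx=7^6=1
after add edx, 9: edx=1+9=10
after or edx, 8: edx=10|8=10
after sub esi, 1: esi=6-1=5
cmp esi, 0  (cmp 5,0)
jg L0: taken
after xor edx, 6: edx=10^6=12
after add edx, 9: edx=12+9=21
after or edx, 8: edx=21|8=29
after sub esi, 1: esi=5-1=4
cmp esi, 0  (cmp 4,0)
jg L0: taken
after xor edx, 6: edx=29^6=27
after add edx, 9: edx=27+9=36
after or edx, 8: edx=36|8=44
after sub esi, 1: esi=4-1=3
cmp esi, 0  (cmp 3,0)
jg L0: taken
after xor edx, 6: edx=44^6=42
after add edx, 9: edx=42+9=51
after or edx, 8: edx=51|8=59
after sub esi, 1: esi=3-1=2
cmp esi, 0  (cmp 2,0)
jg L0: taken
after xor edx, 6: edx=59^6=61
after add edx, 9: edx=61+9=70
after or edx, 8: edx=70|8=78
after sub esi, 1: esi=2-1=1
cmp esi, 0  (cmp 1,0)
jg L0: taken
after xor edx, 6: edx=78^6=72
after add edx, 9: edx=72+9=81
after or edx, 8: edx=81|8=89
after sub esi, 1: esi=1-1=0
cmp esi, 0  (cmp 0,0)
jg L0: not taken
halt.
Total executed instructions: 39.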